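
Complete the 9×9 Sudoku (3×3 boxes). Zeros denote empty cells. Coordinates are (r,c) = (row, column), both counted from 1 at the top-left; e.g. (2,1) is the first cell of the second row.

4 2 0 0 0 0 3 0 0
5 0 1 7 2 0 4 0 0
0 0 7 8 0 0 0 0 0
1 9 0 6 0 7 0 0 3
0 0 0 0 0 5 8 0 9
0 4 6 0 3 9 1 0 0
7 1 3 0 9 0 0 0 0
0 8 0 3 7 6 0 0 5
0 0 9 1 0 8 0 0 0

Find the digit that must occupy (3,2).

3

(1,3) = 8: row 1 has {2,3,4}; col 3 has {1,3,6,7,9}; box has {1,2,4,5,7} → only 8 remains.
(1,6) = 1: row 1 has {2,3,4,8}; col 6 has {5,6,7,8,9}; box has {2,7,8} → only 1 remains.
(2,6) = 3: row 2 has {1,2,4,5,7}; col 6 has {1,5,6,7,8,9}; box has {1,2,7,8} → only 3 remains.
(3,6) = 4: row 3 has {7,8}; col 6 has {1,3,5,6,7,8,9}; box has {1,2,3,7,8} → only 4 remains.
(5,3) = 2: row 5 has {5,8,9}; col 3 has {1,3,6,7,8,9}; box has {1,4,6,9} → only 2 remains.
(5,4) = 4: row 5 has {2,5,8,9}; col 4 has {1,3,6,7,8}; box has {3,5,6,7,9} → only 4 remains.
(5,5) = 1: row 5 has {2,4,5,8,9}; col 5 has {2,3,7,9}; box has {3,4,5,6,7,9} → only 1 remains.
(6,1) = 8: row 6 has {1,3,4,6,9}; col 1 has {1,4,5,7}; box has {1,2,4,6,9} → only 8 remains.
(6,4) = 2: row 6 has {1,3,4,6,8,9}; col 4 has {1,3,4,6,7,8}; box has {1,3,4,5,6,7,9} → only 2 remains.
(6,9) = 7: row 6 has {1,2,3,4,6,8,9}; col 9 has {3,5,9}; box has {1,3,8,9} → only 7 remains.
(7,4) = 5: row 7 has {1,3,7,9}; col 4 has {1,2,3,4,6,7,8}; box has {1,3,6,7,8,9} → only 5 remains.
(7,6) = 2: row 7 has {1,3,5,7,9}; col 6 has {1,3,4,5,6,7,8,9}; box has {1,3,5,6,7,8,9} → only 2 remains.
(7,7) = 6: row 7 has {1,2,3,5,7,9}; col 7 has {1,3,4,8}; box has {5} → only 6 remains.
(8,1) = 2: row 8 has {3,5,6,7,8}; col 1 has {1,4,5,7,8}; box has {1,3,7,8,9} → only 2 remains.
(8,3) = 4: row 8 has {2,3,5,6,7,8}; col 3 has {1,2,3,6,7,8,9}; box has {1,2,3,7,8,9} → only 4 remains.
(8,7) = 9: row 8 has {2,3,4,5,6,7,8}; col 7 has {1,3,4,6,8}; box has {5,6} → only 9 remains.
(8,8) = 1: row 8 has {2,3,4,5,6,7,8,9}; col 8 has {}; box has {5,6,9} → only 1 remains.
(9,1) = 6: row 9 has {1,8,9}; col 1 has {1,2,4,5,7,8}; box has {1,2,3,4,7,8,9} → only 6 remains.
(9,2) = 5: row 9 has {1,6,8,9}; col 2 has {1,2,4,8,9}; box has {1,2,3,4,6,7,8,9} → only 5 remains.
(9,5) = 4: row 9 has {1,5,6,8,9}; col 5 has {1,2,3,7,9}; box has {1,2,3,5,6,7,8,9} → only 4 remains.
(9,9) = 2: row 9 has {1,4,5,6,8,9}; col 9 has {3,5,7,9}; box has {1,5,6,9} → only 2 remains.
(1,4) = 9: row 1 has {1,2,3,4,8}; col 4 has {1,2,3,4,5,6,7,8}; box has {1,2,3,4,7,8} → only 9 remains.
(1,9) = 6: row 1 has {1,2,3,4,8,9}; col 9 has {2,3,5,7,9}; box has {3,4} → only 6 remains.
(2,2) = 6: row 2 has {1,2,3,4,5,7}; col 2 has {1,2,4,5,8,9}; box has {1,2,4,5,7,8} → only 6 remains.
(2,9) = 8: row 2 has {1,2,3,4,5,6,7}; col 9 has {2,3,5,6,7,9}; box has {3,4,6} → only 8 remains.
(3,2) = 3: row 3 has {4,7,8}; col 2 has {1,2,4,5,6,8,9}; box has {1,2,4,5,6,7,8} → only 3 remains.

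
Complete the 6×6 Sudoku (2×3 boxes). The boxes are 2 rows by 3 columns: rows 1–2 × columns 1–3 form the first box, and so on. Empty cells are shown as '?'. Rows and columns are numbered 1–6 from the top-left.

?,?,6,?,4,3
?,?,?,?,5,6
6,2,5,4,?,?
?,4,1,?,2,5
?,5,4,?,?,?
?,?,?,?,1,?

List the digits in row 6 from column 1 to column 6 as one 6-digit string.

263514

R1C2 = 1: row 1 has {3,4,6}; col 2 has {2,4,5}; box has {6} → only 1 remains.
R1C4 = 2: row 1 has {1,3,4,6}; col 4 has {4}; box has {3,4,5,6} → only 2 remains.
R2C2 = 3: row 2 has {5,6}; col 2 has {1,2,4,5}; box has {1,6} → only 3 remains.
R2C3 = 2: row 2 has {3,5,6}; col 3 has {1,4,5,6}; box has {1,3,6} → only 2 remains.
R2C4 = 1: row 2 has {2,3,5,6}; col 4 has {2,4}; box has {2,3,4,5,6} → only 1 remains.
R3C5 = 3: row 3 has {2,4,5,6}; col 5 has {1,2,4,5}; box has {2,4,5} → only 3 remains.
R3C6 = 1: row 3 has {2,3,4,5,6}; col 6 has {3,5,6}; box has {2,3,4,5} → only 1 remains.
R4C1 = 3: row 4 has {1,2,4,5}; col 1 has {6}; box has {1,2,4,5,6} → only 3 remains.
R4C4 = 6: row 4 has {1,2,3,4,5}; col 4 has {1,2,4}; box has {1,2,3,4,5} → only 6 remains.
R5C4 = 3: row 5 has {4,5}; col 4 has {1,2,4,6}; box has {1} → only 3 remains.
R5C5 = 6: row 5 has {3,4,5}; col 5 has {1,2,3,4,5}; box has {1,3} → only 6 remains.
R5C6 = 2: row 5 has {3,4,5,6}; col 6 has {1,3,5,6}; box has {1,3,6} → only 2 remains.
R6C1 = 2: row 6 has {1}; col 1 has {3,6}; box has {4,5} → only 2 remains.
R6C2 = 6: row 6 has {1,2}; col 2 has {1,2,3,4,5}; box has {2,4,5} → only 6 remains.
R6C3 = 3: row 6 has {1,2,6}; col 3 has {1,2,4,5,6}; box has {2,4,5,6} → only 3 remains.
R6C4 = 5: row 6 has {1,2,3,6}; col 4 has {1,2,3,4,6}; box has {1,2,3,6} → only 5 remains.
R6C6 = 4: row 6 has {1,2,3,5,6}; col 6 has {1,2,3,5,6}; box has {1,2,3,5,6} → only 4 remains.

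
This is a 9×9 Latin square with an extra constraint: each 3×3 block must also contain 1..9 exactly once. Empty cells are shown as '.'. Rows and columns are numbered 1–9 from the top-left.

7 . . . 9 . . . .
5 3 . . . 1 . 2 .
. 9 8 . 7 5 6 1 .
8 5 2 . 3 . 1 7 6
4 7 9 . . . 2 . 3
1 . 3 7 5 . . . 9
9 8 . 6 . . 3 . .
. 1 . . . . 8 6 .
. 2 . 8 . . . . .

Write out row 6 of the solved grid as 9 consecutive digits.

163752489

r2c4 = 4 (sole candidate).
r3c1 = 2 (sole candidate).
r3c4 = 3 (sole candidate).
r3c9 = 4 (sole candidate).
r4c4 = 9 (sole candidate).
r4c6 = 4 (sole candidate).
r5c4 = 1 (sole candidate).
r6c2 = 6: row 6 has {1,3,5,7,9}; col 2 has {1,2,3,5,7,8,9}; box has {1,2,3,4,5,7,8,9} → only 6 remains.
r6c7 = 4: row 6 has {1,3,5,6,7,9}; col 7 has {1,2,3,6,8}; box has {1,2,3,6,7,9} → only 4 remains.
r6c8 = 8: row 6 has {1,3,4,5,6,7,9}; col 8 has {1,2,6,7}; box has {1,2,3,4,6,7,9} → only 8 remains.
r8c1 = 3 (sole candidate).
r9c1 = 6 (sole candidate).
r1c2 = 4 (sole candidate).
r1c4 = 2 (sole candidate).
r1c7 = 5 (sole candidate).
r1c8 = 3 (sole candidate).
r1c9 = 8 (sole candidate).
r2c3 = 6 (sole candidate).
r2c5 = 8 (sole candidate).
r2c9 = 7 (sole candidate).
r5c5 = 6 (sole candidate).
r5c6 = 8 (sole candidate).
r5c8 = 5 (sole candidate).
r6c6 = 2: row 6 has {1,3,4,5,6,7,8,9}; col 6 has {1,4,5,8}; box has {1,3,4,5,6,7,8,9} → only 2 remains.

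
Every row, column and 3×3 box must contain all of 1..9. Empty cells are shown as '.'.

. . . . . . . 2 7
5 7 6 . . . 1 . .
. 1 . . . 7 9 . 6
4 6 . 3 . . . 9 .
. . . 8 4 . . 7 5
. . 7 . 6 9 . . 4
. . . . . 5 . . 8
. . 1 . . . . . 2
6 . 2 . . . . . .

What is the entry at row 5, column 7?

6

row 2, column 9 = 3: row 2 has {1,5,6,7}; col 9 has {2,4,5,6,7,8}; box has {1,2,6,7,9} → only 3 remains.
row 4, column 9 = 1: row 4 has {3,4,6,9}; col 9 has {2,3,4,5,6,7,8}; box has {4,5,7,9} → only 1 remains.
row 9, column 9 = 9: row 9 has {2,6}; col 9 has {1,2,3,4,5,6,7,8}; box has {2,8} → only 9 remains.
row 4, column 6 = 2: row 4 has {1,3,4,6,9}; col 6 has {5,7,9}; box has {3,4,6,8,9} → only 2 remains.
row 4, column 7 = 8: row 4 has {1,2,3,4,6,9}; col 7 has {1,9}; box has {1,4,5,7,9} → only 8 remains.
row 5, column 6 = 1: row 5 has {4,5,7,8}; col 6 has {2,5,7,9}; box has {2,3,4,6,8,9} → only 1 remains.
row 6, column 4 = 5: row 6 has {4,6,7,9}; col 4 has {3,8}; box has {1,2,3,4,6,8,9} → only 5 remains.
row 6, column 8 = 3: row 6 has {4,5,6,7,9}; col 8 has {2,7,9}; box has {1,4,5,7,8,9} → only 3 remains.
row 4, column 3 = 5: row 4 has {1,2,3,4,6,8,9}; col 3 has {1,2,6,7}; box has {4,6,7} → only 5 remains.
row 4, column 5 = 7: row 4 has {1,2,3,4,5,6,8,9}; col 5 has {4,6}; box has {1,2,3,4,5,6,8,9} → only 7 remains.
row 6, column 7 = 2: row 6 has {3,4,5,6,7,9}; col 7 has {1,8,9}; box has {1,3,4,5,7,8,9} → only 2 remains.
row 5, column 7 = 6: row 5 has {1,4,5,7,8}; col 7 has {1,2,8,9}; box has {1,2,3,4,5,7,8,9} → only 6 remains.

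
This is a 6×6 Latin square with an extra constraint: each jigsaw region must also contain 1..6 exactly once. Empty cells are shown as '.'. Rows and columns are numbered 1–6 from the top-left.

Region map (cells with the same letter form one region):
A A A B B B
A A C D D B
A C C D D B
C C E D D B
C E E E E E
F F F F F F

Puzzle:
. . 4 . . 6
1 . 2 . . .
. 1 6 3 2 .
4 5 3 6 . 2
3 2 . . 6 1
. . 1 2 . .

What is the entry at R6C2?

4

R1C2 = 3 (sole candidate).
R2C2 = 6 (sole candidate).
R3C1 = 5 (sole candidate).
R3C6 = 4 (sole candidate).
R4C5 = 1 (sole candidate).
R5C3 = 5 (sole candidate).
R5C4 = 4 (sole candidate).
R6C1 = 6 (sole candidate).
R6C2 = 4: row 6 has {1,2,6}; col 2 has {1,2,3,5,6}; region has {1,2,6} → only 4 remains.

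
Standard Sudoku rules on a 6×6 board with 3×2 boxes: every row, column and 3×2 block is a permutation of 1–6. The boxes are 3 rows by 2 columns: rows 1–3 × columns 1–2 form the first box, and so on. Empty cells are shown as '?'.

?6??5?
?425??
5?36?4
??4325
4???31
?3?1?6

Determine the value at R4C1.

6

R1C3 = 1 (sole candidate).
R1C4 = 4 (sole candidate).
R2C6 = 3 (sole candidate).
R3C5 = 1 (sole candidate).
R4C2 = 1 (sole candidate).
R5C4 = 2 (sole candidate).
R6C1 = 2 (sole candidate).
R6C3 = 5 (sole candidate).
R6C5 = 4 (sole candidate).
R1C1 = 3 (sole candidate).
R1C6 = 2 (sole candidate).
R2C1 = 1 (sole candidate).
R2C5 = 6 (sole candidate).
R3C2 = 2 (sole candidate).
R4C1 = 6: row 4 has {1,2,3,4,5}; col 1 has {1,2,3,4,5}; box has {1,2,3,4} → only 6 remains.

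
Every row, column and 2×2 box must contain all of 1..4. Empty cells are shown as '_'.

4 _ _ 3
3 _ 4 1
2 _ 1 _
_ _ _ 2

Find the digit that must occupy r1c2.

1

r1c3 = 2: row 1 has {3,4}; col 3 has {1,4}; box has {1,3,4} → only 2 remains.
r2c2 = 2: row 2 has {1,3,4}; col 2 has {}; box has {3,4} → only 2 remains.
r3c4 = 4: row 3 has {1,2}; col 4 has {1,2,3}; box has {1,2} → only 4 remains.
r4c1 = 1: row 4 has {2}; col 1 has {2,3,4}; box has {2} → only 1 remains.
r4c3 = 3: row 4 has {1,2}; col 3 has {1,2,4}; box has {1,2,4} → only 3 remains.
r1c2 = 1: row 1 has {2,3,4}; col 2 has {2}; box has {2,3,4} → only 1 remains.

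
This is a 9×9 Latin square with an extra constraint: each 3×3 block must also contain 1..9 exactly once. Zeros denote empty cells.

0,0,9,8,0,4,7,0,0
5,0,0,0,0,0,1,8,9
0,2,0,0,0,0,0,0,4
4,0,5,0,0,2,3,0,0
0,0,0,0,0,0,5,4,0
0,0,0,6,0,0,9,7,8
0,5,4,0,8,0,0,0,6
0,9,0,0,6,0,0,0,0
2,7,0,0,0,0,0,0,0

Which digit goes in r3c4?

5

r3c7 = 6 (sole candidate).
r4c9 = 1 (sole candidate).
r5c9 = 2 (sole candidate).
r7c7 = 2 (sole candidate).
r4c8 = 6 (sole candidate).
r4c2 = 8 (sole candidate).
r2c2 = 4 (hidden single in row 2).
r5c6 = 8 (hidden single in row 5).
r6c3 = 2 (hidden single in row 6).
r6c5 = 4 (hidden single in row 6).
r6c6 = 5 (hidden single in row 6).
r8c4 = 2 (hidden single in row 8).
r2c5 = 2 (hidden single in row 2).
r1c8 = 2 (hidden single in row 1).
r8c7 = 4 (hidden single in row 8).
r9c7 = 8 (sole candidate).
r9c4 = 4 (hidden single in row 9).
r9c3 = 6 (hidden single in row 9).
r2c6 = 6 (hidden single in row 2).
r5c1 = 9 (hidden single in column 1).
r5c2 = 6 (hidden single in row 5).
r1c1 = 6 (hidden single in row 1).
r3c1 = 7 (hidden single in column 1).
r2c3 = 3 (sole candidate).
r2c4 = 7 (sole candidate).
r4c4 = 9 (sole candidate).
r4c5 = 7 (sole candidate).
r1c2 = 1 (sole candidate).
r3c3 = 8 (sole candidate).
r6c2 = 3 (sole candidate).
r8c3 = 1 (sole candidate).
r5c3 = 7 (sole candidate).
r6c1 = 1 (sole candidate).
r7c1 = 3 (sole candidate).
r7c4 = 1 (sole candidate).
r7c8 = 9 (sole candidate).
r8c1 = 8 (sole candidate).
r5c4 = 3 (sole candidate).
r5c5 = 1 (sole candidate).
r7c6 = 7 (sole candidate).
r8c6 = 3 (sole candidate).
r8c8 = 5 (sole candidate).
r8c9 = 7 (sole candidate).
r9c6 = 9 (sole candidate).
r9c9 = 3 (sole candidate).
r1c9 = 5 (sole candidate).
r3c4 = 5: row 3 has {2,4,6,7,8}; col 4 has {1,2,3,4,6,7,8,9}; box has {2,4,6,7,8} → only 5 remains.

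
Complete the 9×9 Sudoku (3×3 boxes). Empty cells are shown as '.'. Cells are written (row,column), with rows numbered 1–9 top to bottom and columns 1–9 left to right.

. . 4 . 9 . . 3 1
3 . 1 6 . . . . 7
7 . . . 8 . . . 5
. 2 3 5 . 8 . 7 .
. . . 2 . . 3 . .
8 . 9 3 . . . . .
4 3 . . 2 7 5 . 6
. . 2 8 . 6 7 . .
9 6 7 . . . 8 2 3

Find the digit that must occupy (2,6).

(1,4) = 7 (sole candidate).
(3,2) = 9 (sole candidate).
(3,3) = 6 (sole candidate).
(3,8) = 4 (sole candidate).
(5,3) = 5 (sole candidate).
(7,3) = 8 (sole candidate).
(3,4) = 1 (sole candidate).
(3,7) = 2 (sole candidate).
(7,4) = 9 (sole candidate).
(7,8) = 1 (sole candidate).
(8,8) = 9 (sole candidate).
(8,9) = 4 (sole candidate).
(9,4) = 4 (sole candidate).
(1,7) = 6 (sole candidate).
(2,7) = 9 (sole candidate).
(2,8) = 8 (sole candidate).
(3,6) = 3 (sole candidate).
(4,9) = 9 (sole candidate).
(5,8) = 6 (sole candidate).
(5,9) = 8 (sole candidate).
(6,8) = 5 (sole candidate).
(6,9) = 2 (sole candidate).
(2,2) = 5 (sole candidate).
(2,5) = 4 (sole candidate).
(2,6) = 2: row 2 has {1,3,4,5,6,7,8,9}; col 6 has {3,6,7,8}; box has {1,3,4,6,7,8,9} → only 2 remains.

2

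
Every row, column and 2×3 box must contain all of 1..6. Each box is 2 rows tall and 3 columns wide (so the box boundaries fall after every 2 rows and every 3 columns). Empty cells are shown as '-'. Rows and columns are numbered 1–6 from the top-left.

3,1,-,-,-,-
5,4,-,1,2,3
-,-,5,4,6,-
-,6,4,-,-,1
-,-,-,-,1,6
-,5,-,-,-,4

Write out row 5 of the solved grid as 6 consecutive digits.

423516

row 1, column 6 = 5 (sole candidate).
row 2, column 3 = 6 (sole candidate).
row 3, column 6 = 2 (sole candidate).
row 4, column 1 = 2 (sole candidate).
row 5, column 1 = 4: row 5 has {1,6}; col 1 has {2,3,5}; box has {5} → only 4 remains.
row 6, column 5 = 3 (sole candidate).
row 1, column 3 = 2 (sole candidate).
row 1, column 4 = 6 (sole candidate).
row 1, column 5 = 4 (sole candidate).
row 3, column 1 = 1 (sole candidate).
row 3, column 2 = 3 (sole candidate).
row 4, column 5 = 5 (sole candidate).
row 5, column 2 = 2: row 5 has {1,4,6}; col 2 has {1,3,4,5,6}; box has {4,5} → only 2 remains.
row 5, column 3 = 3: row 5 has {1,2,4,6}; col 3 has {2,4,5,6}; box has {2,4,5} → only 3 remains.
row 5, column 4 = 5: row 5 has {1,2,3,4,6}; col 4 has {1,4,6}; box has {1,3,4,6} → only 5 remains.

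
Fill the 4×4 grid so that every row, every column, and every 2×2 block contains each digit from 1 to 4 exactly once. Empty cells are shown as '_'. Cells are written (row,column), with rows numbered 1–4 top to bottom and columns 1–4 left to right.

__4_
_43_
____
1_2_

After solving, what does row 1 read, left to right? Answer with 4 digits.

(2,1) = 2 (sole candidate).
(2,4) = 1 (sole candidate).
(3,3) = 1 (sole candidate).
(4,2) = 3 (sole candidate).
(4,4) = 4 (sole candidate).
(1,1) = 3: row 1 has {4}; col 1 has {1,2}; box has {2,4} → only 3 remains.
(1,2) = 1: row 1 has {3,4}; col 2 has {3,4}; box has {2,3,4} → only 1 remains.
(1,4) = 2: row 1 has {1,3,4}; col 4 has {1,4}; box has {1,3,4} → only 2 remains.

3142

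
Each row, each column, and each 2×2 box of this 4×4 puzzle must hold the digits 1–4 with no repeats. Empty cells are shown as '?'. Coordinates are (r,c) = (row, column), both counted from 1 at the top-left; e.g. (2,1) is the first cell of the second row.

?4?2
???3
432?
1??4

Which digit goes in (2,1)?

2

(1,1) = 3 (sole candidate).
(1,3) = 1 (sole candidate).
(2,1) = 2: row 2 has {3}; col 1 has {1,3,4}; box has {3,4} → only 2 remains.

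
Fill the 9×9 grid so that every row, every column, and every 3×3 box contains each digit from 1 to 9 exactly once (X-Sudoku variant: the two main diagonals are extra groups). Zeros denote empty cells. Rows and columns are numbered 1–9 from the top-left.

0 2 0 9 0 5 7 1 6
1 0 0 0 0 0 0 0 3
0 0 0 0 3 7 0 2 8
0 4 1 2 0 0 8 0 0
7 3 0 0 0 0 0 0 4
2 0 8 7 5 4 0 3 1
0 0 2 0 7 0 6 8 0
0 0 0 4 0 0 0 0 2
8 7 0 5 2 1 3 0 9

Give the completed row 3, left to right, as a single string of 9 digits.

r1c1 = 3: row 1 has {1,2,5,6,7,9}; col 1 has {1,2,7,8}; box has {1,2}; main diagonal has {2,4,6,9} → only 3 remains.
r1c3 = 4: row 1 has {1,2,3,5,6,7,9}; col 3 has {1,2,8}; box has {1,2,3} → only 4 remains.
r1c5 = 8: row 1 has {1,2,3,4,5,6,7,9}; col 5 has {2,3,5,7}; box has {3,5,7,9} → only 8 remains.
r2c4 = 6: row 2 has {1,3}; col 4 has {2,4,5,7,9}; box has {3,5,7,8,9} → only 6 remains.
r2c5 = 4: row 2 has {1,3,6}; col 5 has {2,3,5,7,8}; box has {3,5,6,7,8,9} → only 4 remains.
r2c6 = 2: row 2 has {1,3,4,6}; col 6 has {1,4,5,7}; box has {3,4,5,6,7,8,9} → only 2 remains.
r3c3 = 5: row 3 has {2,3,7,8}; col 3 has {1,2,4,8}; box has {1,2,3,4}; main diagonal has {2,3,4,6,9} → only 5 remains.
r3c4 = 1: row 3 has {2,3,5,7,8}; col 4 has {2,4,5,6,7,9}; box has {2,3,4,5,6,7,8,9} → only 1 remains.
r5c4 = 8: row 5 has {3,4,7}; col 4 has {1,2,4,5,6,7,9}; box has {2,4,5,7} → only 8 remains.
r5c5 = 1: row 5 has {3,4,7,8}; col 5 has {2,3,4,5,7,8}; box has {2,4,5,7,8}; main diagonal has {2,3,4,5,6,9}; anti-diagonal has {2,6,7,8} → only 1 remains.
r6c7 = 9: row 6 has {1,2,3,4,5,7,8}; col 7 has {3,6,7,8}; box has {1,3,4,8} → only 9 remains.
r7c4 = 3: row 7 has {2,6,7,8}; col 4 has {1,2,4,5,6,7,8,9}; box has {1,2,4,5,7} → only 3 remains.
r7c6 = 9: row 7 has {2,3,6,7,8}; col 6 has {1,2,4,5,7}; box has {1,2,3,4,5,7} → only 9 remains.
r7c9 = 5: row 7 has {2,3,6,7,8,9}; col 9 has {1,2,3,4,6,8,9}; box has {2,3,6,8,9} → only 5 remains.
r8c5 = 6: row 8 has {2,4}; col 5 has {1,2,3,4,5,7,8}; box has {1,2,3,4,5,7,9} → only 6 remains.
r8c6 = 8: row 8 has {2,4,6}; col 6 has {1,2,4,5,7,9}; box has {1,2,3,4,5,6,7,9} → only 8 remains.
r8c7 = 1: row 8 has {2,4,6,8}; col 7 has {3,6,7,8,9}; box has {2,3,5,6,8,9} → only 1 remains.
r8c8 = 7: row 8 has {1,2,4,6,8}; col 8 has {1,2,3,8}; box has {1,2,3,5,6,8,9}; main diagonal has {1,2,3,4,5,6,9} → only 7 remains.
r9c3 = 6: row 9 has {1,2,3,5,7,8,9}; col 3 has {1,2,4,5,8}; box has {2,7,8} → only 6 remains.
r9c8 = 4: row 9 has {1,2,3,5,6,7,8,9}; col 8 has {1,2,3,7,8}; box has {1,2,3,5,6,7,8,9} → only 4 remains.
r2c2 = 8: row 2 has {1,2,3,4,6}; col 2 has {2,3,4,7}; box has {1,2,3,4,5}; main diagonal has {1,2,3,4,5,6,7,9} → only 8 remains.
r2c7 = 5: row 2 has {1,2,3,4,6,8}; col 7 has {1,3,6,7,8,9}; box has {1,2,3,6,7,8} → only 5 remains.
r2c8 = 9: row 2 has {1,2,3,4,5,6,8}; col 8 has {1,2,3,4,7,8}; box has {1,2,3,5,6,7,8}; anti-diagonal has {1,2,6,7,8} → only 9 remains.
r3c7 = 4: row 3 has {1,2,3,5,7,8}; col 7 has {1,3,5,6,7,8,9}; box has {1,2,3,5,6,7,8,9}; anti-diagonal has {1,2,6,7,8,9} → only 4 remains.
r4c5 = 9: row 4 has {1,2,4,8}; col 5 has {1,2,3,4,5,6,7,8}; box has {1,2,4,5,7,8} → only 9 remains.
r4c6 = 3: row 4 has {1,2,4,8,9}; col 6 has {1,2,4,5,7,8,9}; box has {1,2,4,5,7,8,9}; anti-diagonal has {1,2,4,6,7,8,9} → only 3 remains.
r4c9 = 7: row 4 has {1,2,3,4,8,9}; col 9 has {1,2,3,4,5,6,8,9}; box has {1,3,4,8,9} → only 7 remains.
r5c3 = 9: row 5 has {1,3,4,7,8}; col 3 has {1,2,4,5,6,8}; box has {1,2,3,4,7,8} → only 9 remains.
r5c6 = 6: row 5 has {1,3,4,7,8,9}; col 6 has {1,2,3,4,5,7,8,9}; box has {1,2,3,4,5,7,8,9} → only 6 remains.
r5c7 = 2: row 5 has {1,3,4,6,7,8,9}; col 7 has {1,3,4,5,6,7,8,9}; box has {1,3,4,7,8,9} → only 2 remains.
r5c8 = 5: row 5 has {1,2,3,4,6,7,8,9}; col 8 has {1,2,3,4,7,8,9}; box has {1,2,3,4,7,8,9} → only 5 remains.
r6c2 = 6: row 6 has {1,2,3,4,5,7,8,9}; col 2 has {2,3,4,7,8}; box has {1,2,3,4,7,8,9} → only 6 remains.
r7c1 = 4: row 7 has {2,3,5,6,7,8,9}; col 1 has {1,2,3,7,8}; box has {2,6,7,8} → only 4 remains.
r7c2 = 1: row 7 has {2,3,4,5,6,7,8,9}; col 2 has {2,3,4,6,7,8}; box has {2,4,6,7,8} → only 1 remains.
r8c2 = 5: row 8 has {1,2,4,6,7,8}; col 2 has {1,2,3,4,6,7,8}; box has {1,2,4,6,7,8}; anti-diagonal has {1,2,3,4,6,7,8,9} → only 5 remains.
r8c3 = 3: row 8 has {1,2,4,5,6,7,8}; col 3 has {1,2,4,5,6,8,9}; box has {1,2,4,5,6,7,8} → only 3 remains.
r2c3 = 7: row 2 has {1,2,3,4,5,6,8,9}; col 3 has {1,2,3,4,5,6,8,9}; box has {1,2,3,4,5,8} → only 7 remains.
r3c2 = 9: row 3 has {1,2,3,4,5,7,8}; col 2 has {1,2,3,4,5,6,7,8}; box has {1,2,3,4,5,7,8} → only 9 remains.
r4c1 = 5: row 4 has {1,2,3,4,7,8,9}; col 1 has {1,2,3,4,7,8}; box has {1,2,3,4,6,7,8,9} → only 5 remains.
r4c8 = 6: row 4 has {1,2,3,4,5,7,8,9}; col 8 has {1,2,3,4,5,7,8,9}; box has {1,2,3,4,5,7,8,9} → only 6 remains.
r8c1 = 9: row 8 has {1,2,3,4,5,6,7,8}; col 1 has {1,2,3,4,5,7,8}; box has {1,2,3,4,5,6,7,8} → only 9 remains.
r3c1 = 6: row 3 has {1,2,3,4,5,7,8,9}; col 1 has {1,2,3,4,5,7,8,9}; box has {1,2,3,4,5,7,8,9} → only 6 remains.

695137428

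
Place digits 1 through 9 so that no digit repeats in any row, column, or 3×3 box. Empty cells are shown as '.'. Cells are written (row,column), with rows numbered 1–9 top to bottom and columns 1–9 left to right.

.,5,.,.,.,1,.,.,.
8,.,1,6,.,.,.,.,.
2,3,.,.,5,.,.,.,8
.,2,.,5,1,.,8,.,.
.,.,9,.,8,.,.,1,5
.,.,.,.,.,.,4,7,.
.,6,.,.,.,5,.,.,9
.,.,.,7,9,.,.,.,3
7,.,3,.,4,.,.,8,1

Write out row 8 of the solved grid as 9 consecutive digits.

512798643

(4,9) = 6 (sole candidate).
(6,9) = 2 (sole candidate).
(9,2) = 9 (sole candidate).
(9,4) = 2 (sole candidate).
(9,6) = 6 (sole candidate).
(9,7) = 5 (sole candidate).
(5,7) = 3 (sole candidate).
(7,5) = 3 (sole candidate).
(8,6) = 8: row 8 has {3,7,9}; col 6 has {1,5,6}; box has {2,3,4,5,6,7,9} → only 8 remains.
(4,8) = 9 (sole candidate).
(5,4) = 4 (sole candidate).
(6,5) = 6 (sole candidate).
(7,4) = 1 (sole candidate).
(3,4) = 9 (sole candidate).
(5,1) = 6 (sole candidate).
(5,2) = 7 (sole candidate).
(5,6) = 2 (sole candidate).
(6,4) = 3 (sole candidate).
(6,6) = 9 (sole candidate).
(7,1) = 4 (sole candidate).
(7,8) = 2 (sole candidate).
(8,2) = 1: row 8 has {3,7,8,9}; col 2 has {2,3,5,6,7,9}; box has {3,4,6,7,9} → only 1 remains.
(8,7) = 6: row 8 has {1,3,7,8,9}; col 7 has {3,4,5,8}; box has {1,2,3,5,8,9} → only 6 remains.
(8,8) = 4: row 8 has {1,3,6,7,8,9}; col 8 has {1,2,7,8,9}; box has {1,2,3,5,6,8,9} → only 4 remains.
(1,1) = 9 (sole candidate).
(1,4) = 8 (sole candidate).
(2,2) = 4 (sole candidate).
(2,9) = 7 (sole candidate).
(3,7) = 1 (sole candidate).
(3,8) = 6 (sole candidate).
(4,1) = 3 (sole candidate).
(4,3) = 4 (sole candidate).
(4,6) = 7 (sole candidate).
(6,2) = 8 (sole candidate).
(6,3) = 5 (sole candidate).
(7,3) = 8 (sole candidate).
(7,7) = 7 (sole candidate).
(8,1) = 5: row 8 has {1,3,4,6,7,8,9}; col 1 has {2,3,4,6,7,8,9}; box has {1,3,4,6,7,8,9} → only 5 remains.
(8,3) = 2: row 8 has {1,3,4,5,6,7,8,9}; col 3 has {1,3,4,5,8,9}; box has {1,3,4,5,6,7,8,9} → only 2 remains.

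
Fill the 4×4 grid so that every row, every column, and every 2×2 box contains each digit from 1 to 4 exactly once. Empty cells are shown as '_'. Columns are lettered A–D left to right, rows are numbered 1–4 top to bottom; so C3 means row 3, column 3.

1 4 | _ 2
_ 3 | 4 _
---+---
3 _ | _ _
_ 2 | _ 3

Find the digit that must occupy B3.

1

C1 = 3: row 1 has {1,2,4}; col 3 has {4}; box has {2,4} → only 3 remains.
A2 = 2: row 2 has {3,4}; col 1 has {1,3}; box has {1,3,4} → only 2 remains.
D2 = 1: row 2 has {2,3,4}; col 4 has {2,3}; box has {2,3,4} → only 1 remains.
B3 = 1: row 3 has {3}; col 2 has {2,3,4}; box has {2,3} → only 1 remains.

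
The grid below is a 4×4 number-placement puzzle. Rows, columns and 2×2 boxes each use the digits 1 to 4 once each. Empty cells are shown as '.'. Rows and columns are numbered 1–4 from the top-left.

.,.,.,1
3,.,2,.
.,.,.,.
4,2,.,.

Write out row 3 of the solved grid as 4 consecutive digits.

row 1, column 1 = 2 (sole candidate).
row 1, column 2 = 4 (sole candidate).
row 1, column 3 = 3 (sole candidate).
row 2, column 2 = 1 (sole candidate).
row 2, column 4 = 4 (sole candidate).
row 3, column 1 = 1: row 3 has {}; col 1 has {2,3,4}; box has {2,4} → only 1 remains.
row 3, column 2 = 3: row 3 has {1}; col 2 has {1,2,4}; box has {1,2,4} → only 3 remains.
row 3, column 3 = 4: row 3 has {1,3}; col 3 has {2,3}; box has {} → only 4 remains.
row 3, column 4 = 2: row 3 has {1,3,4}; col 4 has {1,4}; box has {4} → only 2 remains.

1342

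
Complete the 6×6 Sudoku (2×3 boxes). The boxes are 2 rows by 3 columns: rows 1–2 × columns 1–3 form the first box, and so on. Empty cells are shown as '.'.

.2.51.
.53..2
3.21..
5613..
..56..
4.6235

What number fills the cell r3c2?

4

r1c1 = 6: row 1 has {1,2,5}; col 1 has {3,4,5}; box has {2,3,5} → only 6 remains.
r1c3 = 4: row 1 has {1,2,5,6}; col 3 has {1,2,3,5,6}; box has {2,3,5,6} → only 4 remains.
r1c6 = 3: row 1 has {1,2,4,5,6}; col 6 has {2,5}; box has {1,2,5} → only 3 remains.
r2c1 = 1: row 2 has {2,3,5}; col 1 has {3,4,5,6}; box has {2,3,4,5,6} → only 1 remains.
r2c4 = 4: row 2 has {1,2,3,5}; col 4 has {1,2,3,5,6}; box has {1,2,3,5} → only 4 remains.
r2c5 = 6: row 2 has {1,2,3,4,5}; col 5 has {1,3}; box has {1,2,3,4,5} → only 6 remains.
r3c2 = 4: row 3 has {1,2,3}; col 2 has {2,5,6}; box has {1,2,3,5,6} → only 4 remains.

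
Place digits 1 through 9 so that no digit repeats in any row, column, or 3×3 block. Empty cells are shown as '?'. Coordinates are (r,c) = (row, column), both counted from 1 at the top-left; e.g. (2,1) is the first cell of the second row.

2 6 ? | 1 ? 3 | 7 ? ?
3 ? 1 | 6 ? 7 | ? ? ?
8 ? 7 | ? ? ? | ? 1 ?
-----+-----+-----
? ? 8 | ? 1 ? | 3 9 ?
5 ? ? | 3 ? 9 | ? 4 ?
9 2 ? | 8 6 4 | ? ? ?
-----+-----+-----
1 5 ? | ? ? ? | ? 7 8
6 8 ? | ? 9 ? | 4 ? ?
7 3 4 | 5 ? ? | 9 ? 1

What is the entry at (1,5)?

(4,1) = 4 (sole candidate).
(4,2) = 7 (sole candidate).
(4,4) = 2 (sole candidate).
(4,6) = 5 (sole candidate).
(4,9) = 6 (sole candidate).
(5,2) = 1 (sole candidate).
(5,3) = 6 (sole candidate).
(5,5) = 7 (sole candidate).
(5,9) = 2 (sole candidate).
(6,3) = 3 (sole candidate).
(6,8) = 5 (sole candidate).
(6,9) = 7 (sole candidate).
(7,4) = 4 (sole candidate).
(8,3) = 2 (sole candidate).
(8,4) = 7 (sole candidate).
(8,6) = 1 (sole candidate).
(8,8) = 3 (sole candidate).
(8,9) = 5 (sole candidate).
(1,8) = 8 (sole candidate).
(2,8) = 2 (sole candidate).
(3,4) = 9 (sole candidate).
(3,6) = 2 (sole candidate).
(5,7) = 8 (sole candidate).
(6,7) = 1 (sole candidate).
(7,3) = 9 (sole candidate).
(7,6) = 6 (sole candidate).
(7,7) = 2 (sole candidate).
(9,6) = 8 (sole candidate).
(9,8) = 6 (sole candidate).
(1,3) = 5 (sole candidate).
(1,5) = 4: row 1 has {1,2,3,5,6,7,8}; col 5 has {1,6,7,9}; box has {1,2,3,6,7,9} → only 4 remains.

4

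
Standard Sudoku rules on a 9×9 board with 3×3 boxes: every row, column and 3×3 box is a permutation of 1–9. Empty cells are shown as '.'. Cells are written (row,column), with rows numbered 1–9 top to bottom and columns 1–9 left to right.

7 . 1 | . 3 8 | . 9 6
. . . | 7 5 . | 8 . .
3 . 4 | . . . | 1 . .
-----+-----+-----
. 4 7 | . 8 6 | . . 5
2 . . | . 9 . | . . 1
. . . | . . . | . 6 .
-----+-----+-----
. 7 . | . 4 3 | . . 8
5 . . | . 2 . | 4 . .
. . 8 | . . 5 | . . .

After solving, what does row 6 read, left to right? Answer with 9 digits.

895172364

(3,5) = 6 (sole candidate).
(1,4) = 4 (hidden single in row 1).
(2,6) = 1 (hidden single in row 2).
(3,2) = 8 (hidden single in row 3).
(3,8) = 5 (hidden single in row 3).
(1,7) = 2 (sole candidate).
(3,9) = 7 (sole candidate).
(1,2) = 5 (sole candidate).
(5,8) = 8 (hidden single in row 5).
(5,6) = 4 (hidden single in row 5).
(5,7) = 7 (hidden single in row 5).
(6,9) = 4: in row 6, 4 can only go here (every other open cell in that row sees a 4).
(6,1) = 8: in row 6, 8 can only go here (every other open cell in that row sees an 8).
(2,9) = 3 (sole candidate).
(8,9) = 9 (sole candidate).
(9,9) = 2 (sole candidate).
(2,8) = 4 (sole candidate).
(7,8) = 1 (sole candidate).
(8,6) = 7 (sole candidate).
(8,8) = 3 (sole candidate).
(9,5) = 1 (sole candidate).
(9,7) = 6 (sole candidate).
(9,8) = 7 (sole candidate).
(4,8) = 2 (sole candidate).
(6,5) = 7: row 6 has {4,6,8}; col 5 has {1,2,3,4,5,6,8,9}; box has {4,6,8,9} → only 7 remains.
(6,6) = 2: row 6 has {4,6,7,8}; col 6 has {1,3,4,5,6,7,8}; box has {4,6,7,8,9} → only 2 remains.
(7,7) = 5 (sole candidate).
(8,3) = 6 (sole candidate).
(8,4) = 8 (sole candidate).
(9,4) = 9 (sole candidate).
(3,4) = 2 (sole candidate).
(3,6) = 9 (sole candidate).
(7,1) = 9 (sole candidate).
(7,3) = 2 (sole candidate).
(7,4) = 6 (sole candidate).
(8,2) = 1 (sole candidate).
(9,1) = 4 (sole candidate).
(9,2) = 3 (sole candidate).
(2,1) = 6 (sole candidate).
(2,3) = 9 (sole candidate).
(4,1) = 1 (sole candidate).
(4,4) = 3 (sole candidate).
(4,7) = 9 (sole candidate).
(5,2) = 6 (sole candidate).
(5,4) = 5 (sole candidate).
(6,2) = 9: row 6 has {2,4,6,7,8}; col 2 has {1,3,4,5,6,7,8}; box has {1,2,4,6,7,8} → only 9 remains.
(6,4) = 1: row 6 has {2,4,6,7,8,9}; col 4 has {2,3,4,5,6,7,8,9}; box has {2,3,4,5,6,7,8,9} → only 1 remains.
(6,7) = 3: row 6 has {1,2,4,6,7,8,9}; col 7 has {1,2,4,5,6,7,8,9}; box has {1,2,4,5,6,7,8,9} → only 3 remains.
(2,2) = 2 (sole candidate).
(5,3) = 3 (sole candidate).
(6,3) = 5: row 6 has {1,2,3,4,6,7,8,9}; col 3 has {1,2,3,4,6,7,8,9}; box has {1,2,3,4,6,7,8,9} → only 5 remains.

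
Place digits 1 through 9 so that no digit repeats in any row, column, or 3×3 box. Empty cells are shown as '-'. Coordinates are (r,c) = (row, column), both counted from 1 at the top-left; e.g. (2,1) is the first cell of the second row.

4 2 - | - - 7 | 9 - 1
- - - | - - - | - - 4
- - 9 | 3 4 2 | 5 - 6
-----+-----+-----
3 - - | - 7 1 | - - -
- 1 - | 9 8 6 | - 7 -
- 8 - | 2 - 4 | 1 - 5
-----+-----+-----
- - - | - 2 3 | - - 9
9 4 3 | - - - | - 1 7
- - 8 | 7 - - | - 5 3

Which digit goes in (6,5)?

3

(3,2) = 7 (sole candidate).
(3,8) = 8 (sole candidate).
(4,4) = 5 (sole candidate).
(5,9) = 2 (sole candidate).
(6,5) = 3: row 6 has {1,2,4,5,8}; col 5 has {2,4,7,8}; box has {1,2,4,5,6,7,8,9} → only 3 remains.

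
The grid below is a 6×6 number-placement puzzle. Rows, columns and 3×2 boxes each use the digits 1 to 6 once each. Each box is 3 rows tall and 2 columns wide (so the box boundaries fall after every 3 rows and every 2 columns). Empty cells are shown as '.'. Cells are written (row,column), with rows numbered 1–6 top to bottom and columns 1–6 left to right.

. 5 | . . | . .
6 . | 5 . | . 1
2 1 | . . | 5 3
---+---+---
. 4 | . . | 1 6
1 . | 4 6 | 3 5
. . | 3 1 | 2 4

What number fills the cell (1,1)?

(1,6) = 2: row 1 has {5}; col 6 has {1,3,4,5,6}; box has {1,3,5} → only 2 remains.
(2,2) = 3: row 2 has {1,5,6}; col 2 has {1,4,5}; box has {1,2,5,6} → only 3 remains.
(2,5) = 4: row 2 has {1,3,5,6}; col 5 has {1,2,3,5}; box has {1,2,3,5} → only 4 remains.
(3,3) = 6: row 3 has {1,2,3,5}; col 3 has {3,4,5}; box has {5} → only 6 remains.
(3,4) = 4: row 3 has {1,2,3,5,6}; col 4 has {1,6}; box has {5,6} → only 4 remains.
(4,3) = 2: row 4 has {1,4,6}; col 3 has {3,4,5,6}; box has {1,3,4,6} → only 2 remains.
(4,4) = 5: row 4 has {1,2,4,6}; col 4 has {1,4,6}; box has {1,2,3,4,6} → only 5 remains.
(5,2) = 2: row 5 has {1,3,4,5,6}; col 2 has {1,3,4,5}; box has {1,4} → only 2 remains.
(6,1) = 5: row 6 has {1,2,3,4}; col 1 has {1,2,6}; box has {1,2,4} → only 5 remains.
(6,2) = 6: row 6 has {1,2,3,4,5}; col 2 has {1,2,3,4,5}; box has {1,2,4,5} → only 6 remains.
(1,1) = 4: row 1 has {2,5}; col 1 has {1,2,5,6}; box has {1,2,3,5,6} → only 4 remains.

4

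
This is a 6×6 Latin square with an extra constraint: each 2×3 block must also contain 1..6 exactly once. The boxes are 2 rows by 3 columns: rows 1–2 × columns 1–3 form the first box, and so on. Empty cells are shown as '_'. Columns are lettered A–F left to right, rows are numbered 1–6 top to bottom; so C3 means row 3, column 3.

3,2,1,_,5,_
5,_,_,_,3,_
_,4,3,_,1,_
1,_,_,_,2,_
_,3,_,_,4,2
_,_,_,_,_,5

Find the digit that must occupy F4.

3

B2 = 6 (sole candidate).
C2 = 4 (sole candidate).
F2 = 1 (sole candidate).
F3 = 6 (sole candidate).
B4 = 5 (sole candidate).
C4 = 6 (sole candidate).
A5 = 6 (sole candidate).
C5 = 5 (sole candidate).
D5 = 1 (sole candidate).
B6 = 1 (sole candidate).
C6 = 2 (sole candidate).
E6 = 6 (sole candidate).
F1 = 4 (sole candidate).
D2 = 2 (sole candidate).
A3 = 2 (sole candidate).
D3 = 5 (sole candidate).
F4 = 3: row 4 has {1,2,5,6}; col 6 has {1,2,4,5,6}; box has {1,2,5,6} → only 3 remains.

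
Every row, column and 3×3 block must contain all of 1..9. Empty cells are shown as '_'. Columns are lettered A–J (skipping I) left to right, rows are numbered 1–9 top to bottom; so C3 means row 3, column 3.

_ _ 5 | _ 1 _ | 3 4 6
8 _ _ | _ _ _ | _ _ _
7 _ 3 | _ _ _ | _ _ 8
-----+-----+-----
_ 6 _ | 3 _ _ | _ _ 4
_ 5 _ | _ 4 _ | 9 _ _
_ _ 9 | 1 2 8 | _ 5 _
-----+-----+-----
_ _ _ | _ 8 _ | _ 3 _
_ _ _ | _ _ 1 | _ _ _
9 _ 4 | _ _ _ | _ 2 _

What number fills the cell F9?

5

A1 = 2: row 1 has {1,3,4,5,6}; col 1 has {7,8,9}; box has {3,5,7,8} → only 2 remains.
B1 = 9: row 1 has {1,2,3,4,5,6}; col 2 has {5,6}; box has {2,3,5,7,8} → only 9 remains.
F1 = 7: row 1 has {1,2,3,4,5,6,9}; col 6 has {1,8}; box has {1} → only 7 remains.
A4 = 1: row 4 has {3,4,6}; col 1 has {2,7,8,9}; box has {5,6,9} → only 1 remains.
A5 = 3: row 5 has {4,5,9}; col 1 has {1,2,7,8,9}; box has {1,5,6,9} → only 3 remains.
F5 = 6: row 5 has {3,4,5,9}; col 6 has {1,7,8}; box has {1,2,3,4,8} → only 6 remains.
A6 = 4: row 6 has {1,2,5,8,9}; col 1 has {1,2,3,7,8,9}; box has {1,3,5,6,9} → only 4 remains.
B6 = 7: row 6 has {1,2,4,5,8,9}; col 2 has {5,6,9}; box has {1,3,4,5,6,9} → only 7 remains.
G6 = 6: row 6 has {1,2,4,5,7,8,9}; col 7 has {3,9}; box has {4,5,9} → only 6 remains.
J6 = 3: row 6 has {1,2,4,5,6,7,8,9}; col 9 has {4,6,8}; box has {4,5,6,9} → only 3 remains.
D1 = 8: row 1 has {1,2,3,4,5,6,7,9}; col 4 has {1,3}; box has {1,7} → only 8 remains.
D5 = 7: row 5 has {3,4,5,6,9}; col 4 has {1,3,8}; box has {1,2,3,4,6,8} → only 7 remains.
H8 = 6: in column 8, 6 can only go here (every other open cell in that column sees a 6).
A8 = 5: row 8 has {1,6}; col 1 has {1,2,3,4,7,8,9}; box has {4,9} → only 5 remains.
A7 = 6: row 7 has {3,8}; col 1 has {1,2,3,4,5,7,8,9}; box has {4,5,9} → only 6 remains.
C2 = 6: in column 3, 6 can only go here (every other open cell in that column sees a 6).
C7 = 1: in column 3, 1 can only go here (every other open cell in that column sees a 1).
B7 = 2: row 7 has {1,3,6,8}; col 2 has {5,6,7,9}; box has {1,4,5,6,9} → only 2 remains.
D8 = 2: in row 8, 2 can only go here (every other open cell in that row sees a 2).
G8 = 4: in row 8, 4 can only go here (every other open cell in that row sees a 4).
C8 = 7: in column 3, 7 can only go here (every other open cell in that column sees a 7).
J8 = 9: row 8 has {1,2,4,5,6,7}; col 9 has {3,4,6,8}; box has {2,3,4,6} → only 9 remains.
E8 = 3: row 8 has {1,2,4,5,6,7,9}; col 5 has {1,2,4,8}; box has {1,2,8} → only 3 remains.
F9 = 5: row 9 has {2,4,9}; col 6 has {1,6,7,8}; box has {1,2,3,8} → only 5 remains.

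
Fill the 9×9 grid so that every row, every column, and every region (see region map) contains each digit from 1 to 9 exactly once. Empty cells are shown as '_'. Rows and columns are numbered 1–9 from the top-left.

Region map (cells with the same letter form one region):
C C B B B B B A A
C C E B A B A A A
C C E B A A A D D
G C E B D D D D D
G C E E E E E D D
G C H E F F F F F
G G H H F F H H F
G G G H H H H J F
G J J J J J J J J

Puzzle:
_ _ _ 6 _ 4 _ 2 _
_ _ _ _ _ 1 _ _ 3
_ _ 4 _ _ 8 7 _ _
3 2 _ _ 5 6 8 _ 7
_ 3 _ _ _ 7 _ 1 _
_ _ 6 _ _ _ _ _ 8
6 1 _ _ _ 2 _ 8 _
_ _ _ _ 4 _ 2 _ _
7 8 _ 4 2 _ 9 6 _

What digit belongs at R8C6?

R4C4 = 9: row 4 has {2,3,5,6,7,8}; col 4 has {4,6}; region has {1,4,6} → only 9 remains.
R4C8 = 4: row 4 has {2,3,5,6,7,8,9}; col 8 has {1,2,6,8}; region has {1,5,6,7,8} → only 4 remains.
R4C3 = 1: row 4 has {2,3,4,5,6,7,8,9}; col 3 has {4,6}; region has {4,7} → only 1 remains.
R5C1 = 4: in row 5, 4 can only go here (every other open cell in that row sees a 4).
R7C9 = 4: in row 7, 4 can only go here (every other open cell in that row sees a 4).
R6C2 = 4: in row 6, 4 can only go here (every other open cell in that row sees a 4).
R2C7 = 4: in row 2, 4 can only go here (every other open cell in that row sees a 4).
R8C9 = 6: in row 8, 6 can only go here (every other open cell in that row sees a 6).
R8C4 = 1: in row 8, 1 can only go here (every other open cell in that row sees a 1).
R8C8 = 7: in row 8, 7 can only go here (every other open cell in that row sees a 7).
R6C5 = 7: in row 6, 7 can only go here (every other open cell in that row sees a 7).
R6C7 = 1: in row 6, 1 can only go here (every other open cell in that row sees a 1).
R8C6 = 3: in row 8, 3 can only go here (every other open cell in that row sees a 3).

3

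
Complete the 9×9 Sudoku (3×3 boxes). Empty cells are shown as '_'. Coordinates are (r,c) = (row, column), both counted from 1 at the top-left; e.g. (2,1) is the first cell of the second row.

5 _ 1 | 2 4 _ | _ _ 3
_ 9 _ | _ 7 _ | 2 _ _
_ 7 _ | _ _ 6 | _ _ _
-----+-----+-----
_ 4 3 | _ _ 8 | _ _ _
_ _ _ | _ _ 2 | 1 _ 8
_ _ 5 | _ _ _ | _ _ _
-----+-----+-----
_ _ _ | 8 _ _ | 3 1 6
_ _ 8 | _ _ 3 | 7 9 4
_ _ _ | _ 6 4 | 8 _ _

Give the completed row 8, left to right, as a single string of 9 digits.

658123794

(1,6) = 9 (sole candidate).
(1,7) = 6 (sole candidate).
(5,2) = 6 (sole candidate).
(1,2) = 8 (sole candidate).
(1,8) = 7 (sole candidate).
(2,8) = 8 (hidden single in row 2).
(3,5) = 8 (hidden single in row 3).
(6,1) = 8 (hidden single in row 6).
(8,1) = 6: in row 8, 6 can only go here (every other open cell in that row sees a 6).
(2,3) = 6 (hidden single in row 2).
(2,1) = 4 (hidden single in row 2).
(3,3) = 2 (sole candidate).
(3,1) = 3 (sole candidate).
(2,4) = 3 (hidden single in row 2).
(7,3) = 4 (hidden single in row 7).
(9,2) = 3 (hidden single in row 9).
Singles propagation stalls; (8,4) is still open with candidates {1,5}.
  Try (8,4) = 5: this forces (3,4)=1, (7,6)=7, (9,4)=9, (2,6)=5, (2,9)=1, (6,6)=1, (7,5)=2, (8,5)=1; then column 2 has no cell left for 1 — contradiction.
So (8,4) = 1.
(3,4) = 5 (sole candidate).
(3,8) = 4 (sole candidate).
(2,6) = 1 (sole candidate).
(2,9) = 5 (sole candidate).
(3,7) = 9 (sole candidate).
(3,9) = 1 (sole candidate).
(4,7) = 5 (sole candidate).
(5,8) = 3 (sole candidate).
(6,6) = 7 (sole candidate).
(6,7) = 4 (sole candidate).
(7,6) = 5 (sole candidate).
(8,5) = 2: row 8 has {1,3,4,6,7,8,9}; col 5 has {4,6,7,8}; box has {1,3,4,5,6,8} → only 2 remains.
(9,9) = 2 (sole candidate).
(6,9) = 9 (sole candidate).
(7,2) = 2 (sole candidate).
(7,5) = 9 (sole candidate).
(8,2) = 5: row 8 has {1,2,3,4,6,7,8,9}; col 2 has {2,3,4,6,7,8,9}; box has {2,3,4,6,8} → only 5 remains.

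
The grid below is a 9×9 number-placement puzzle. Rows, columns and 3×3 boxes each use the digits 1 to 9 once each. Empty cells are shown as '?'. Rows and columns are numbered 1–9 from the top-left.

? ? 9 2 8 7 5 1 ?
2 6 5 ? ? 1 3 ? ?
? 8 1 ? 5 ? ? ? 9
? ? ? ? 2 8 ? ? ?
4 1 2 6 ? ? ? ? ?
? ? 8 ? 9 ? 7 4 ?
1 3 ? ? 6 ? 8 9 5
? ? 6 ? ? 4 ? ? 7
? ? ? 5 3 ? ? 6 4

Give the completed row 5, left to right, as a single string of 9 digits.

412675983

r1c1 = 3: row 1 has {1,2,5,7,8,9}; col 1 has {1,2,4}; box has {1,2,5,6,8,9} → only 3 remains.
r1c2 = 4: row 1 has {1,2,3,5,7,8,9}; col 2 has {1,3,6,8}; box has {1,2,3,5,6,8,9} → only 4 remains.
r1c9 = 6: row 1 has {1,2,3,4,5,7,8,9}; col 9 has {4,5,7,9}; box has {1,3,5,9} → only 6 remains.
r2c5 = 4: row 2 has {1,2,3,5,6}; col 5 has {2,3,5,6,8,9}; box has {1,2,5,7,8} → only 4 remains.
r2c9 = 8: row 2 has {1,2,3,4,5,6}; col 9 has {4,5,6,7,9}; box has {1,3,5,6,9} → only 8 remains.
r3c1 = 7: row 3 has {1,5,8,9}; col 1 has {1,2,3,4}; box has {1,2,3,4,5,6,8,9} → only 7 remains.
r3c4 = 3: row 3 has {1,5,7,8,9}; col 4 has {2,5,6}; box has {1,2,4,5,7,8} → only 3 remains.
r3c6 = 6: row 3 has {1,3,5,7,8,9}; col 6 has {1,4,7,8}; box has {1,2,3,4,5,7,8} → only 6 remains.
r3c8 = 2: row 3 has {1,3,5,6,7,8,9}; col 8 has {1,4,6,9}; box has {1,3,5,6,8,9} → only 2 remains.
r5c5 = 7: row 5 has {1,2,4,6}; col 5 has {2,3,4,5,6,8,9}; box has {2,6,8,9} → only 7 remains.
r5c7 = 9: row 5 has {1,2,4,6,7}; col 7 has {3,5,7,8}; box has {4,7} → only 9 remains.
r5c9 = 3: row 5 has {1,2,4,6,7,9}; col 9 has {4,5,6,7,8,9}; box has {4,7,9} → only 3 remains.
r6c2 = 5: row 6 has {4,7,8,9}; col 2 has {1,3,4,6,8}; box has {1,2,4,8} → only 5 remains.
r6c4 = 1: row 6 has {4,5,7,8,9}; col 4 has {2,3,5,6}; box has {2,6,7,8,9} → only 1 remains.
r6c6 = 3: row 6 has {1,4,5,7,8,9}; col 6 has {1,4,6,7,8}; box has {1,2,6,7,8,9} → only 3 remains.
r6c9 = 2: row 6 has {1,3,4,5,7,8,9}; col 9 has {3,4,5,6,7,8,9}; box has {3,4,7,9} → only 2 remains.
r7c4 = 7: row 7 has {1,3,5,6,8,9}; col 4 has {1,2,3,5,6}; box has {3,4,5,6} → only 7 remains.
r7c6 = 2: row 7 has {1,3,5,6,7,8,9}; col 6 has {1,3,4,6,7,8}; box has {3,4,5,6,7} → only 2 remains.
r8c5 = 1: row 8 has {4,6,7}; col 5 has {2,3,4,5,6,7,8,9}; box has {2,3,4,5,6,7} → only 1 remains.
r8c7 = 2: row 8 has {1,4,6,7}; col 7 has {3,5,7,8,9}; box has {4,5,6,7,8,9} → only 2 remains.
r8c8 = 3: row 8 has {1,2,4,6,7}; col 8 has {1,2,4,6,9}; box has {2,4,5,6,7,8,9} → only 3 remains.
r9c3 = 7: row 9 has {3,4,5,6}; col 3 has {1,2,5,6,8,9}; box has {1,3,6} → only 7 remains.
r9c6 = 9: row 9 has {3,4,5,6,7}; col 6 has {1,2,3,4,6,7,8}; box has {1,2,3,4,5,6,7} → only 9 remains.
r9c7 = 1: row 9 has {3,4,5,6,7,9}; col 7 has {2,3,5,7,8,9}; box has {2,3,4,5,6,7,8,9} → only 1 remains.
r2c4 = 9: row 2 has {1,2,3,4,5,6,8}; col 4 has {1,2,3,5,6,7}; box has {1,2,3,4,5,6,7,8} → only 9 remains.
r2c8 = 7: row 2 has {1,2,3,4,5,6,8,9}; col 8 has {1,2,3,4,6,9}; box has {1,2,3,5,6,8,9} → only 7 remains.
r3c7 = 4: row 3 has {1,2,3,5,6,7,8,9}; col 7 has {1,2,3,5,7,8,9}; box has {1,2,3,5,6,7,8,9} → only 4 remains.
r4c3 = 3: row 4 has {2,8}; col 3 has {1,2,5,6,7,8,9}; box has {1,2,4,5,8} → only 3 remains.
r4c4 = 4: row 4 has {2,3,8}; col 4 has {1,2,3,5,6,7,9}; box has {1,2,3,6,7,8,9} → only 4 remains.
r4c7 = 6: row 4 has {2,3,4,8}; col 7 has {1,2,3,4,5,7,8,9}; box has {2,3,4,7,9} → only 6 remains.
r4c8 = 5: row 4 has {2,3,4,6,8}; col 8 has {1,2,3,4,6,7,9}; box has {2,3,4,6,7,9} → only 5 remains.
r4c9 = 1: row 4 has {2,3,4,5,6,8}; col 9 has {2,3,4,5,6,7,8,9}; box has {2,3,4,5,6,7,9} → only 1 remains.
r5c6 = 5: row 5 has {1,2,3,4,6,7,9}; col 6 has {1,2,3,4,6,7,8,9}; box has {1,2,3,4,6,7,8,9} → only 5 remains.
r5c8 = 8: row 5 has {1,2,3,4,5,6,7,9}; col 8 has {1,2,3,4,5,6,7,9}; box has {1,2,3,4,5,6,7,9} → only 8 remains.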